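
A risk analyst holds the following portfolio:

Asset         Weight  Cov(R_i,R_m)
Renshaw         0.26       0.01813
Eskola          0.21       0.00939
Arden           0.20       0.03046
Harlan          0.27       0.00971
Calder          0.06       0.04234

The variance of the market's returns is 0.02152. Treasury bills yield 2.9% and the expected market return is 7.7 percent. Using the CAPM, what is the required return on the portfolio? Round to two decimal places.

β_Renshaw = 0.01813 / 0.02152 = 0.8425
β_Eskola = 0.00939 / 0.02152 = 0.4363
β_Arden = 0.03046 / 0.02152 = 1.4154
β_Harlan = 0.00971 / 0.02152 = 0.4512
β_Calder = 0.04234 / 0.02152 = 1.9675
β_P = Σ w_i β_i = 0.26×0.8425 + 0.21×0.4363 + 0.20×1.4154 + 0.27×0.4512 + 0.06×1.9675 = 0.8336
MRP = 7.7% − 2.9% = 4.80%
E(R_P) = R_f + β_P × MRP = 2.9% + 0.8336 × 4.8% = 6.90%

6.90%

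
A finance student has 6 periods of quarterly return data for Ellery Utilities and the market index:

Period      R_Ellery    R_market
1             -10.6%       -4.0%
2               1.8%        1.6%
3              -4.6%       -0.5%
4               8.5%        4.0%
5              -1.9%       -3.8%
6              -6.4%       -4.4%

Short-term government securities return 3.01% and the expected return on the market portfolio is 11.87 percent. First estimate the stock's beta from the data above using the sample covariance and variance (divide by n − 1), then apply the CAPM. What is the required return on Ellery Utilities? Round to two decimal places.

Mean R_i = (-10.6 + 1.8 − 4.6 + 8.5 − 1.9 − 6.4) / 6 = -2.2000%
Mean R_m = (-4.0 + 1.6 − 0.5 + 4.0 − 3.8 − 4.4) / 6 = -1.1833%
Σ(R_i − R̄_i)(R_m − R̄_m) = 101.3400  ⇒  Cov = 101.3400 / 5 = 20.2680
Σ(R_m − R̄_m)² = 60.2083  ⇒  Var(R_m) = 60.2083 / 5 = 12.0417
β = Cov / Var(R_m) = 20.2680 / 12.0417 = 1.6832
MRP = 11.87% − 3.01% = 8.86%
E(R) = R_f + β × MRP = 3.01% + 1.6832 × 8.86% = 17.92%

17.92%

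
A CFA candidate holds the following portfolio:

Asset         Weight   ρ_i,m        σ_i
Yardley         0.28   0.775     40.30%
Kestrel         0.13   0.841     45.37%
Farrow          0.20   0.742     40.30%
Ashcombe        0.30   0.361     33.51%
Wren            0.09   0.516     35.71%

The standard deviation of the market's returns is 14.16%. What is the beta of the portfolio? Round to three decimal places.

1.764

β_Yardley = 0.775 × 40.30% / 14.16% = 2.2057
β_Kestrel = 0.841 × 45.37% / 14.16% = 2.6946
β_Farrow = 0.742 × 40.30% / 14.16% = 2.1118
β_Ashcombe = 0.361 × 33.51% / 14.16% = 0.8543
β_Wren = 0.516 × 35.71% / 14.16% = 1.3013
β_P = Σ w_i β_i = 0.28×2.2057 + 0.13×2.6946 + 0.20×2.1118 + 0.30×0.8543 + 0.09×1.3013 = 1.7637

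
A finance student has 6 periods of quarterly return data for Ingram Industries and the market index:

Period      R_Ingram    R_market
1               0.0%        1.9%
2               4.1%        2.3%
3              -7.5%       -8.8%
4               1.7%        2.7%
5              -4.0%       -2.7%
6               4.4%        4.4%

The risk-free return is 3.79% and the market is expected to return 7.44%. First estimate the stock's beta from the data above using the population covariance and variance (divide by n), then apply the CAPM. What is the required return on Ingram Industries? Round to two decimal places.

7.13%

Mean R_i = (0.0 + 4.1 − 7.5 + 1.7 − 4.0 + 4.4) / 6 = -0.2167%
Mean R_m = (1.9 + 2.3 − 8.8 + 2.7 − 2.7 + 4.4) / 6 = -0.0333%
Σ(R_i − R̄_i)(R_m − R̄_m) = 110.1367  ⇒  Cov = 110.1367 / 6 = 18.3561
Σ(R_m − R̄_m)² = 120.2733  ⇒  Var(R_m) = 120.2733 / 6 = 20.0456
β = Cov / Var(R_m) = 18.3561 / 20.0456 = 0.9157
MRP = 7.44% − 3.79% = 3.65%
E(R) = R_f + β × MRP = 3.79% + 0.9157 × 3.65% = 7.13%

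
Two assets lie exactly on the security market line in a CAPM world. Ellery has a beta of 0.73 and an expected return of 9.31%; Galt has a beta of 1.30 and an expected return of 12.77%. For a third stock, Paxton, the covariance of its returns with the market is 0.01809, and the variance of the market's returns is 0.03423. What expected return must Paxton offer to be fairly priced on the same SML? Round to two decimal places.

8.09%

MRP = (12.77% − 9.31%) / (1.30 − 0.73) = 6.0702%
R_f = 9.31% − 0.73 × 6.0702% = 4.8788%
β_Paxton = Cov / Var(R_m) = 0.01809 / 0.03423 = 0.5285
E(R_Paxton) = R_f + β × MRP = 4.8788% + 0.5285 × 6.0702% = 8.09%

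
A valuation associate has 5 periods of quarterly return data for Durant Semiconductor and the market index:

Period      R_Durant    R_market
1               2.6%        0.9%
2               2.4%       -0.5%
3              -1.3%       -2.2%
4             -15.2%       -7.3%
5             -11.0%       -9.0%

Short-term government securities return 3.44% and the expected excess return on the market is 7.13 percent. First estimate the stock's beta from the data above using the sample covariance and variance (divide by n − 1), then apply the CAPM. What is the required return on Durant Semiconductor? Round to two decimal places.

16.09%

Mean R_i = (2.6 + 2.4 − 1.3 − 15.2 − 11.0) / 5 = -4.5000%
Mean R_m = (0.9 − 0.5 − 2.2 − 7.3 − 9.0) / 5 = -3.6200%
Σ(R_i − R̄_i)(R_m − R̄_m) = 132.5100  ⇒  Cov = 132.5100 / 4 = 33.1275
Σ(R_m − R̄_m)² = 74.6680  ⇒  Var(R_m) = 74.6680 / 4 = 18.6670
β = Cov / Var(R_m) = 33.1275 / 18.6670 = 1.7747
E(R) = R_f + β × MRP = 3.44% + 1.7747 × 7.13% = 16.09%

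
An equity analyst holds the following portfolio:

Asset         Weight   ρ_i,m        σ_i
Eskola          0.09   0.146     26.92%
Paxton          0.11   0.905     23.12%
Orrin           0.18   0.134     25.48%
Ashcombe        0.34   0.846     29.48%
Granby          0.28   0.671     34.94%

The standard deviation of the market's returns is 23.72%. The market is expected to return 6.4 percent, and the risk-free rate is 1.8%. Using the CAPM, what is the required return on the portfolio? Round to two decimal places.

5.35%

β_Eskola = 0.146 × 26.92% / 23.72% = 0.1657
β_Paxton = 0.905 × 23.12% / 23.72% = 0.8821
β_Orrin = 0.134 × 25.48% / 23.72% = 0.1439
β_Ashcombe = 0.846 × 29.48% / 23.72% = 1.0514
β_Granby = 0.671 × 34.94% / 23.72% = 0.9884
β_P = Σ w_i β_i = 0.09×0.1657 + 0.11×0.8821 + 0.18×0.1439 + 0.34×1.0514 + 0.28×0.9884 = 0.7721
MRP = 6.4% − 1.8% = 4.60%
E(R_P) = R_f + β_P × MRP = 1.8% + 0.7721 × 4.6% = 5.35%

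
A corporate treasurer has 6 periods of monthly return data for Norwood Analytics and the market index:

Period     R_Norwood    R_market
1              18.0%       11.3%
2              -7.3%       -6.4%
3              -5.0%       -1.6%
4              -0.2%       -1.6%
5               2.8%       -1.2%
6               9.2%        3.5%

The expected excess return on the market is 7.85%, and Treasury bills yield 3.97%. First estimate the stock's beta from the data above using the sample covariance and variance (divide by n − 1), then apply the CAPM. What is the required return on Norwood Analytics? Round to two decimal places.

15.68%

Mean R_i = (18.0 − 7.3 − 5.0 − 0.2 + 2.8 + 9.2) / 6 = 2.9167%
Mean R_m = (11.3 − 6.4 − 1.6 − 1.6 − 1.2 + 3.5) / 6 = 0.6667%
Σ(R_i − R̄_i)(R_m − R̄_m) = 275.6133  ⇒  Cov = 275.6133 / 5 = 55.1227
Σ(R_m − R̄_m)² = 184.7933  ⇒  Var(R_m) = 184.7933 / 5 = 36.9587
β = Cov / Var(R_m) = 55.1227 / 36.9587 = 1.4915
E(R) = R_f + β × MRP = 3.97% + 1.4915 × 7.85% = 15.68%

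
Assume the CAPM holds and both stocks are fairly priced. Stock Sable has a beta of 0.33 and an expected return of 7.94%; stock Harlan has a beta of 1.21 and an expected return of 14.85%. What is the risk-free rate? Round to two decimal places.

Both satisfy E(R) = R_f + β·MRP, so the slope of the SML is
MRP = (14.85% − 7.94%) / (1.21 − 0.33) = 6.91% / 0.88 = 7.8523%
R_f = E(R_Sable) − β_Sable·MRP = 7.94% − 0.33 × 7.8523% = 5.3487%

5.35%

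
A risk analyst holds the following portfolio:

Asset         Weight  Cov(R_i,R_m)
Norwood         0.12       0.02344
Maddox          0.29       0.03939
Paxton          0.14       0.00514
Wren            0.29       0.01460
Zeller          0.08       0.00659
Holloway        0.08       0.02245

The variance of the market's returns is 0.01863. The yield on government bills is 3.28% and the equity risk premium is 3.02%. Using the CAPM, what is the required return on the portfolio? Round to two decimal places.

6.77%

β_Norwood = 0.02344 / 0.01863 = 1.2582
β_Maddox = 0.03939 / 0.01863 = 2.1143
β_Paxton = 0.00514 / 0.01863 = 0.2759
β_Wren = 0.01460 / 0.01863 = 0.7837
β_Zeller = 0.00659 / 0.01863 = 0.3537
β_Holloway = 0.02245 / 0.01863 = 1.2050
β_P = Σ w_i β_i = 0.12×1.2582 + 0.29×2.1143 + 0.14×0.2759 + 0.29×0.7837 + 0.08×0.3537 + 0.08×1.2050 = 1.1547
E(R_P) = R_f + β_P × MRP = 3.28% + 1.1547 × 3.02% = 6.77%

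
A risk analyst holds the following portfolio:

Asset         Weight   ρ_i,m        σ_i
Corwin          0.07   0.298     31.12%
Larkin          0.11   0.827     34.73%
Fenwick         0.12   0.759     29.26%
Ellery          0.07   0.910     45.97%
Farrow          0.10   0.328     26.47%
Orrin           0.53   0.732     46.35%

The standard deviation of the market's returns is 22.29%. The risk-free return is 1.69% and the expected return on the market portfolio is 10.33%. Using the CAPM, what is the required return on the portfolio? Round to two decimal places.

β_Corwin = 0.298 × 31.12% / 22.29% = 0.4161
β_Larkin = 0.827 × 34.73% / 22.29% = 1.2885
β_Fenwick = 0.759 × 29.26% / 22.29% = 0.9963
β_Ellery = 0.910 × 45.97% / 22.29% = 1.8767
β_Farrow = 0.328 × 26.47% / 22.29% = 0.3895
β_Orrin = 0.732 × 46.35% / 22.29% = 1.5221
β_P = Σ w_i β_i = 0.07×0.4161 + 0.11×1.2885 + 0.12×0.9963 + 0.07×1.8767 + 0.10×0.3895 + 0.53×1.5221 = 1.2675
MRP = 10.33% − 1.69% = 8.64%
E(R_P) = R_f + β_P × MRP = 1.69% + 1.2675 × 8.64% = 12.64%

12.64%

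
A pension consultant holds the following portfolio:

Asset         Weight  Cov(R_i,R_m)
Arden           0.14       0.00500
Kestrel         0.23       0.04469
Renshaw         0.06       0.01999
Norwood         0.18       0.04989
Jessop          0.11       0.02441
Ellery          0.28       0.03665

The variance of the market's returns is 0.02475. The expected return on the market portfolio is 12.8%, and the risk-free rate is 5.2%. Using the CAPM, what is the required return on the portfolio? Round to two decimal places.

15.67%

β_Arden = 0.00500 / 0.02475 = 0.2020
β_Kestrel = 0.04469 / 0.02475 = 1.8057
β_Renshaw = 0.01999 / 0.02475 = 0.8077
β_Norwood = 0.04989 / 0.02475 = 2.0158
β_Jessop = 0.02441 / 0.02475 = 0.9863
β_Ellery = 0.03665 / 0.02475 = 1.4808
β_P = Σ w_i β_i = 0.14×0.2020 + 0.23×1.8057 + 0.06×0.8077 + 0.18×2.0158 + 0.11×0.9863 + 0.28×1.4808 = 1.3780
MRP = 12.8% − 5.2% = 7.60%
E(R_P) = R_f + β_P × MRP = 5.2% + 1.3780 × 7.6% = 15.67%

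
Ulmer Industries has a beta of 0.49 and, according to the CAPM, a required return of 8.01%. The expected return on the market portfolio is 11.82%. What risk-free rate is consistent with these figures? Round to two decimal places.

E(R) = R_f + β(E(R_m) − R_f) = R_f(1 − β) + β·E(R_m)
8.01% = R_f × (1 − 0.49) + 0.49 × 11.82%
8.01% = R_f × 0.51 + 5.7918%
R_f = (8.01% − 5.7918%) / 0.51 = 4.35%

4.35%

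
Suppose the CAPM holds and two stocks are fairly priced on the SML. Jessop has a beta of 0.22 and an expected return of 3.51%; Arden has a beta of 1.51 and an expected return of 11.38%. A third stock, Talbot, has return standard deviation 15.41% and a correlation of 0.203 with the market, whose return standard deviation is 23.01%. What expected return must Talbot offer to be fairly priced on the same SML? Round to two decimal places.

3.00%

MRP = (11.38% − 3.51%) / (1.51 − 0.22) = 6.1008%
R_f = 3.51% − 0.22 × 6.1008% = 2.1678%
β_Talbot = ρ·σ_i/σ_m = 0.203 × 15.41 / 23.01 = 0.1360
E(R_Talbot) = R_f + β × MRP = 2.1678% + 0.1360 × 6.1008% = 3.00%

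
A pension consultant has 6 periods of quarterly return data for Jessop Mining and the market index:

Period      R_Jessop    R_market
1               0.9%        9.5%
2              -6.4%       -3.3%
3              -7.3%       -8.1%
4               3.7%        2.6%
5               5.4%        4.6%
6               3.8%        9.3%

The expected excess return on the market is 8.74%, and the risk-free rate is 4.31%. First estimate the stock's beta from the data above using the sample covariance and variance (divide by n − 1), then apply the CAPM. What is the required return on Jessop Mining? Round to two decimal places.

9.94%

Mean R_i = (0.9 − 6.4 − 7.3 + 3.7 + 5.4 + 3.8) / 6 = 0.0167%
Mean R_m = (9.5 − 3.3 − 8.1 + 2.6 + 4.6 + 9.3) / 6 = 2.4333%
Σ(R_i − R̄_i)(R_m − R̄_m) = 158.3567  ⇒  Cov = 158.3567 / 5 = 31.6713
Σ(R_m − R̄_m)² = 245.6333  ⇒  Var(R_m) = 245.6333 / 5 = 49.1267
β = Cov / Var(R_m) = 31.6713 / 49.1267 = 0.6447
E(R) = R_f + β × MRP = 4.31% + 0.6447 × 8.74% = 9.94%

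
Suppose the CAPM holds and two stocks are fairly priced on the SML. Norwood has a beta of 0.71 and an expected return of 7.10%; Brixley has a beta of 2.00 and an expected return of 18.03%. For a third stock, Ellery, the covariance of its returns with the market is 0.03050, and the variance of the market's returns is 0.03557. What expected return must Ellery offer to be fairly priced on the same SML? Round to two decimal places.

8.35%

MRP = (18.03% − 7.10%) / (2.00 − 0.71) = 8.4729%
R_f = 7.10% − 0.71 × 8.4729% = 1.0842%
β_Ellery = Cov / Var(R_m) = 0.03050 / 0.03557 = 0.8575
E(R_Ellery) = R_f + β × MRP = 1.0842% + 0.8575 × 8.4729% = 8.35%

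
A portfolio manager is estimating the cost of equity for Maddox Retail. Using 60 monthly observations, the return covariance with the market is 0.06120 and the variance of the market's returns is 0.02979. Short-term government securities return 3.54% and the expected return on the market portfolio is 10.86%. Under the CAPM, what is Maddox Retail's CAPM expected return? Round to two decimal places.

18.58%

β = Cov(R_i, R_m) / Var(R_m) = 0.06120 / 0.02979 = 2.0544
MRP = 10.86% − 3.54% = 7.32%
E(R) = R_f + β × MRP = 3.54% + 2.0544 × 7.32% = 18.58%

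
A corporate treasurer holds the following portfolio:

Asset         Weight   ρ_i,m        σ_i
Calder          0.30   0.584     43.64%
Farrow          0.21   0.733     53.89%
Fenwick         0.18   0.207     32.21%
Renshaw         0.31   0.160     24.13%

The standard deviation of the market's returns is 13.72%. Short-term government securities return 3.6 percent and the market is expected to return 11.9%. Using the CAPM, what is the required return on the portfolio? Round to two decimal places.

β_Calder = 0.584 × 43.64% / 13.72% = 1.8576
β_Farrow = 0.733 × 53.89% / 13.72% = 2.8791
β_Fenwick = 0.207 × 32.21% / 13.72% = 0.4860
β_Renshaw = 0.160 × 24.13% / 13.72% = 0.2814
β_P = Σ w_i β_i = 0.30×1.8576 + 0.21×2.8791 + 0.18×0.4860 + 0.31×0.2814 = 1.3366
MRP = 11.9% − 3.6% = 8.30%
E(R_P) = R_f + β_P × MRP = 3.6% + 1.3366 × 8.3% = 14.69%

14.69%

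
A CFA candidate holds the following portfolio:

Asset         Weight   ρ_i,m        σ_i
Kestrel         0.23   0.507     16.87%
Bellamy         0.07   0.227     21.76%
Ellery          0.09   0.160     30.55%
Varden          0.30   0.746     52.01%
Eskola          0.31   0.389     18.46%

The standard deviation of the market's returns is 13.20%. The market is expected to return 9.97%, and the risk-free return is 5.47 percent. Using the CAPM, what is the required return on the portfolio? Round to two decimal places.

11.14%

β_Kestrel = 0.507 × 16.87% / 13.20% = 0.6480
β_Bellamy = 0.227 × 21.76% / 13.20% = 0.3742
β_Ellery = 0.160 × 30.55% / 13.20% = 0.3703
β_Varden = 0.746 × 52.01% / 13.20% = 2.9394
β_Eskola = 0.389 × 18.46% / 13.20% = 0.5440
β_P = Σ w_i β_i = 0.23×0.6480 + 0.07×0.3742 + 0.09×0.3703 + 0.30×2.9394 + 0.31×0.5440 = 1.2590
MRP = 9.97% − 5.47% = 4.50%
E(R_P) = R_f + β_P × MRP = 5.47% + 1.2590 × 4.50% = 11.14%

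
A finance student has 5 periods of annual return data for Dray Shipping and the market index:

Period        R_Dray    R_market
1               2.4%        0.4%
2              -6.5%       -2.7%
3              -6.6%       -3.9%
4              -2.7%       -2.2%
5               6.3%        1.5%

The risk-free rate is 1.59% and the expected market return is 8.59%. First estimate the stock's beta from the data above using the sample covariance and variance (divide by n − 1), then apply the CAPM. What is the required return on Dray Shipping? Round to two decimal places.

18.84%

Mean R_i = (2.4 − 6.5 − 6.6 − 2.7 + 6.3) / 5 = -1.4200%
Mean R_m = (0.4 − 2.7 − 3.9 − 2.2 + 1.5) / 5 = -1.3800%
Σ(R_i − R̄_i)(R_m − R̄_m) = 49.8420  ⇒  Cov = 49.8420 / 4 = 12.4605
Σ(R_m − R̄_m)² = 20.2280  ⇒  Var(R_m) = 20.2280 / 4 = 5.0570
β = Cov / Var(R_m) = 12.4605 / 5.0570 = 2.4640
MRP = 8.59% − 1.59% = 7.00%
E(R) = R_f + β × MRP = 1.59% + 2.4640 × 7.00% = 18.84%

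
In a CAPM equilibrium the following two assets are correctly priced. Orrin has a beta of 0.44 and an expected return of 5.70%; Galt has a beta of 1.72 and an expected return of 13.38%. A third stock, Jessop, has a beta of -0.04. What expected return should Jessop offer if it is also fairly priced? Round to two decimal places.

MRP (SML slope) = (13.38% − 5.70%) / (1.72 − 0.44) = 7.68% / 1.28 = 6.0000%
R_f (intercept) = 5.70% − 0.44 × 6.0000% = 3.0600%
E(R_Jessop) = R_f + β × MRP = 3.0600% + -0.04 × 6.0000% = 2.82%

2.82%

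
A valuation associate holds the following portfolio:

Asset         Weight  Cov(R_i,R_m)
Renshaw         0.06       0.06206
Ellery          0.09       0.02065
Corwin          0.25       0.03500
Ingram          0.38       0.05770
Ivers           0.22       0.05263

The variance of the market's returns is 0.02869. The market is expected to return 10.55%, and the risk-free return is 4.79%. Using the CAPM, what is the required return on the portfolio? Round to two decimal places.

14.39%

β_Renshaw = 0.06206 / 0.02869 = 2.1631
β_Ellery = 0.02065 / 0.02869 = 0.7198
β_Corwin = 0.03500 / 0.02869 = 1.2199
β_Ingram = 0.05770 / 0.02869 = 2.0112
β_Ivers = 0.05263 / 0.02869 = 1.8344
β_P = Σ w_i β_i = 0.06×2.1631 + 0.09×0.7198 + 0.25×1.2199 + 0.38×2.0112 + 0.22×1.8344 = 1.6674
MRP = 10.55% − 4.79% = 5.76%
E(R_P) = R_f + β_P × MRP = 4.79% + 1.6674 × 5.76% = 14.39%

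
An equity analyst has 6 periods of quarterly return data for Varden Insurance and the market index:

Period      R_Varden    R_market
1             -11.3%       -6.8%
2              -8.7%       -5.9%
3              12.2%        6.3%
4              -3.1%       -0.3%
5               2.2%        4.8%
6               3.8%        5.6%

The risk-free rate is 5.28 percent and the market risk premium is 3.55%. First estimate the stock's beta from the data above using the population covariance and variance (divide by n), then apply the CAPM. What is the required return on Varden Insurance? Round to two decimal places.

10.22%

Mean R_i = (-11.3 − 8.7 + 12.2 − 3.1 + 2.2 + 3.8) / 6 = -0.8167%
Mean R_m = (-6.8 − 5.9 + 6.3 − 0.3 + 4.8 + 5.6) / 6 = 0.6167%
Σ(R_i − R̄_i)(R_m − R̄_m) = 240.8217  ⇒  Cov = 240.8217 / 6 = 40.1370
Σ(R_m − R̄_m)² = 172.9483  ⇒  Var(R_m) = 172.9483 / 6 = 28.8247
β = Cov / Var(R_m) = 40.1370 / 28.8247 = 1.3925
E(R) = R_f + β × MRP = 5.28% + 1.3925 × 3.55% = 10.22%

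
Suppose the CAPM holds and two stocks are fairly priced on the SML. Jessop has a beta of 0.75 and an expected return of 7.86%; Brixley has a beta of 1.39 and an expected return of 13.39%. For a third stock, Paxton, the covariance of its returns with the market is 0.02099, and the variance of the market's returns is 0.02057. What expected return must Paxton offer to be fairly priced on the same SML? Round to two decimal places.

MRP = (13.39% − 7.86%) / (1.39 − 0.75) = 8.6406%
R_f = 7.86% − 0.75 × 8.6406% = 1.3796%
β_Paxton = Cov / Var(R_m) = 0.02099 / 0.02057 = 1.0204
E(R_Paxton) = R_f + β × MRP = 1.3796% + 1.0204 × 8.6406% = 10.20%

10.20%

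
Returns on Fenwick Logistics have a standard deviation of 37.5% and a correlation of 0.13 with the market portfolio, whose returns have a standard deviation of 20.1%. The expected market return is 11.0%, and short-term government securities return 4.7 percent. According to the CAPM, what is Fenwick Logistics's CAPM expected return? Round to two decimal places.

6.23%

β = ρ × σ_i / σ_m = 0.13 × 37.5% / 20.1% = 0.2425
MRP = 11.0% − 4.7% = 6.30%
E(R) = 4.7% + 0.2425 × 6.3% = 6.23%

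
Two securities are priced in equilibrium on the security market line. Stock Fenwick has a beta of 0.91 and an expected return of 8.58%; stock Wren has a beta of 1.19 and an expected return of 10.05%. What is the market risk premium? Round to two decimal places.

5.25%

Both satisfy E(R) = R_f + β·MRP, so the slope of the SML is
MRP = (10.05% − 8.58%) / (1.19 − 0.91) = 1.47% / 0.28 = 5.2500%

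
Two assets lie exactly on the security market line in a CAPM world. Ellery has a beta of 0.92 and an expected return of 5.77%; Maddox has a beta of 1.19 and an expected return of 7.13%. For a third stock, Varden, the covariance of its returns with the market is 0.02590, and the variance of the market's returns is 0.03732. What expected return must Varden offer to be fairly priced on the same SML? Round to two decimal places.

MRP = (7.13% − 5.77%) / (1.19 − 0.92) = 5.0370%
R_f = 5.77% − 0.92 × 5.0370% = 1.1360%
β_Varden = Cov / Var(R_m) = 0.02590 / 0.03732 = 0.6940
E(R_Varden) = R_f + β × MRP = 1.1360% + 0.6940 × 5.0370% = 4.63%

4.63%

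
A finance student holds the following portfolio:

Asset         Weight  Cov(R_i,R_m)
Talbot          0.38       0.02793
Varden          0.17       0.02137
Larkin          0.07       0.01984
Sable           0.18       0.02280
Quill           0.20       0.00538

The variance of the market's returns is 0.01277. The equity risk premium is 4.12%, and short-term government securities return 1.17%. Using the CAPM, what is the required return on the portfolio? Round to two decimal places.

β_Talbot = 0.02793 / 0.01277 = 2.1872
β_Varden = 0.02137 / 0.01277 = 1.6735
β_Larkin = 0.01984 / 0.01277 = 1.5536
β_Sable = 0.02280 / 0.01277 = 1.7854
β_Quill = 0.00538 / 0.01277 = 0.4213
β_P = Σ w_i β_i = 0.38×2.1872 + 0.17×1.6735 + 0.07×1.5536 + 0.18×1.7854 + 0.20×0.4213 = 1.6300
E(R_P) = R_f + β_P × MRP = 1.17% + 1.6300 × 4.12% = 7.89%

7.89%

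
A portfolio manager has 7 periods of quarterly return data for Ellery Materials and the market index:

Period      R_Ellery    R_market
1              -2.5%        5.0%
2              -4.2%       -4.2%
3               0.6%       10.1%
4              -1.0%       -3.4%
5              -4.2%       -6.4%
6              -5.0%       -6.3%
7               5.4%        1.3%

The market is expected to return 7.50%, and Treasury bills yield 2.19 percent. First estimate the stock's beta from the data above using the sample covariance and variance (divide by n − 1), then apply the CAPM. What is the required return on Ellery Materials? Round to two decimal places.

Mean R_i = (-2.5 − 4.2 + 0.6 − 1.0 − 4.2 − 5.0 + 5.4) / 7 = -1.5571%
Mean R_m = (5.0 − 4.2 + 10.1 − 3.4 − 6.4 − 6.3 + 1.3) / 7 = -0.5571%
Σ(R_i − R̄_i)(R_m − R̄_m) = 73.9271  ⇒  Cov = 73.9271 / 6 = 12.3212
Σ(R_m − R̄_m)² = 236.3771  ⇒  Var(R_m) = 236.3771 / 6 = 39.3962
β = Cov / Var(R_m) = 12.3212 / 39.3962 = 0.3128
MRP = 7.50% − 2.19% = 5.31%
E(R) = R_f + β × MRP = 2.19% + 0.3128 × 5.31% = 3.85%

3.85%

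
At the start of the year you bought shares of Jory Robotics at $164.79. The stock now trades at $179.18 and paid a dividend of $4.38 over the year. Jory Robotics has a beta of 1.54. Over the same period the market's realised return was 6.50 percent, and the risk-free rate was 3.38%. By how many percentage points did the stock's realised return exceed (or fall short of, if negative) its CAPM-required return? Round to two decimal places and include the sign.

Realised HPR = (P1 + D1 − P0) / P0 = (179.18 + 4.38 − 164.79) / 164.79 = 18.77 / 164.79 = 11.3903%
MRP = 6.50% − 3.38% = 3.12%
CAPM required = R_f + β·MRP = 3.38% + 1.54 × 3.12% = 8.1848%
α = realised − required = 11.3903% − 8.1848% = +3.21%

+3.21%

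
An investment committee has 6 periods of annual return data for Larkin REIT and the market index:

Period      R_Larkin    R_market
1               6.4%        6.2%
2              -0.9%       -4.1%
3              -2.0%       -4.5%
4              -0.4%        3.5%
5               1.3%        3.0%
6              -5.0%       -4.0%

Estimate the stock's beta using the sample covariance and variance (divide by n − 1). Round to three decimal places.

Mean R_i = (6.4 − 0.9 − 2.0 − 0.4 + 1.3 − 5.0) / 6 = -0.1000%
Mean R_m = (6.2 − 4.1 − 4.5 + 3.5 + 3.0 − 4.0) / 6 = 0.0167%
Σ(R_i − R̄_i)(R_m − R̄_m) = 74.8800  ⇒  Cov = 74.8800 / 5 = 14.9760
Σ(R_m − R̄_m)² = 112.7483  ⇒  Var(R_m) = 112.7483 / 5 = 22.5497
β = Cov / Var(R_m) = 14.9760 / 22.5497 = 0.6641

0.664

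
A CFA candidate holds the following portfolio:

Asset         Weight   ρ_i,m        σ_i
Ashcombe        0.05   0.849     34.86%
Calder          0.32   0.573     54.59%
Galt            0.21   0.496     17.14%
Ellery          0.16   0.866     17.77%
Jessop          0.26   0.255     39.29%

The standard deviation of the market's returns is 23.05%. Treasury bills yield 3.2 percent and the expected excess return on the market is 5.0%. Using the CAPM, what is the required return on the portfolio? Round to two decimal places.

β_Ashcombe = 0.849 × 34.86% / 23.05% = 1.2840
β_Calder = 0.573 × 54.59% / 23.05% = 1.3571
β_Galt = 0.496 × 17.14% / 23.05% = 0.3688
β_Ellery = 0.866 × 17.77% / 23.05% = 0.6676
β_Jessop = 0.255 × 39.29% / 23.05% = 0.4347
β_P = Σ w_i β_i = 0.05×1.2840 + 0.32×1.3571 + 0.21×0.3688 + 0.16×0.6676 + 0.26×0.4347 = 0.7958
E(R_P) = R_f + β_P × MRP = 3.2% + 0.7958 × 5.0% = 7.18%

7.18%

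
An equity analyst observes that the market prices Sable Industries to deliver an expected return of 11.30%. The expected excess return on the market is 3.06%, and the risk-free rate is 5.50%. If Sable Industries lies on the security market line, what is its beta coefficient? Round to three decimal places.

1.895

β = (E(R) − R_f) / MRP = (11.30% − 5.50%) / 3.06% = 5.80% / 3.06% = 1.895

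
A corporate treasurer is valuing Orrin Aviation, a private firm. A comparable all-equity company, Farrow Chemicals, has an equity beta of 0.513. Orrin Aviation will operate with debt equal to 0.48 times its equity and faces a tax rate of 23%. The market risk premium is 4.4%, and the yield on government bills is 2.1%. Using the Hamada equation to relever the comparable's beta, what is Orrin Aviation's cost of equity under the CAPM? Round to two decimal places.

β_L = β_U × [1 + (1 − t)(D/E)] = 0.513 × [1 + (1 − 0.23) × 0.48]
    = 0.513 × [1 + 0.77 × 0.48] = 0.513 × 1.3696 = 0.7026
E(R) = R_f + β_L × MRP = 2.1% + 0.7026 × 4.4% = 5.19%

5.19%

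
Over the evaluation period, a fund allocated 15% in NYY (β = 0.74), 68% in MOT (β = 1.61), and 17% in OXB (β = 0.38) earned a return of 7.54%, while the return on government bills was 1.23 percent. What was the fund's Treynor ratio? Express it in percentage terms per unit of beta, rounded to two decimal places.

β_P = 0.15×0.74 + 0.68×1.61 + 0.17×0.38 = 1.2704
Treynor = (R_P − R_f) / β_P = (7.54% − 1.23%) / 1.2704 = 6.31% / 1.2704 = 4.97%

4.97%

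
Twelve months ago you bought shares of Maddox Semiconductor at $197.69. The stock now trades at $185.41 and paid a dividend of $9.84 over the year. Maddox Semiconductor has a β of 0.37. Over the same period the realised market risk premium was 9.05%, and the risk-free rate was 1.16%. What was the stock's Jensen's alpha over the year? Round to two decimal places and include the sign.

-5.74%

Realised HPR = (P1 + D1 − P0) / P0 = (185.41 + 9.84 − 197.69) / 197.69 = -2.44 / 197.69 = -1.2343%
CAPM required = R_f + β·MRP = 1.16% + 0.37 × 9.05% = 4.5085%
α = realised − required = -1.2343% − 4.5085% = -5.74%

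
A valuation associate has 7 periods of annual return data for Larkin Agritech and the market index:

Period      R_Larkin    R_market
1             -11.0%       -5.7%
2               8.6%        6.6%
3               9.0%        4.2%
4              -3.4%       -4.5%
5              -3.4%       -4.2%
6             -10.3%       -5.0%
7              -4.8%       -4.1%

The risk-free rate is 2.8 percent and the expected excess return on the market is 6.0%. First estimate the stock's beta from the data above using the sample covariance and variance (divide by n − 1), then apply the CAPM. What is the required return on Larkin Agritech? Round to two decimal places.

11.99%

Mean R_i = (-11.0 + 8.6 + 9.0 − 3.4 − 3.4 − 10.3 − 4.8) / 7 = -2.1857%
Mean R_m = (-5.7 + 6.6 + 4.2 − 4.5 − 4.2 − 5.0 − 4.1) / 7 = -1.8143%
Σ(R_i − R̄_i)(R_m − R̄_m) = 230.2614  ⇒  Cov = 230.2614 / 6 = 38.3769
Σ(R_m − R̄_m)² = 150.3486  ⇒  Var(R_m) = 150.3486 / 6 = 25.0581
β = Cov / Var(R_m) = 38.3769 / 25.0581 = 1.5315
E(R) = R_f + β × MRP = 2.8% + 1.5315 × 6.0% = 11.99%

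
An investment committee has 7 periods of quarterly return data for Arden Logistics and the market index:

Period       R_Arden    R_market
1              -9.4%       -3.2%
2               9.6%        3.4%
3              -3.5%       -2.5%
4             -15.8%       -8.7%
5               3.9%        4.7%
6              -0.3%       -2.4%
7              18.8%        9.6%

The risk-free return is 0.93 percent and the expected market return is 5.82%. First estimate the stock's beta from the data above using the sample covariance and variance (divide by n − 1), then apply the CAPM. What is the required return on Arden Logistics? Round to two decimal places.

9.85%

Mean R_i = (-9.4 + 9.6 − 3.5 − 15.8 + 3.9 − 0.3 + 18.8) / 7 = 0.4714%
Mean R_m = (-3.2 + 3.4 − 2.5 − 8.7 + 4.7 − 2.4 + 9.6) / 7 = 0.1286%
Σ(R_i − R̄_i)(R_m − R̄_m) = 408.0357  ⇒  Cov = 408.0357 / 6 = 68.0060
Σ(R_m − R̄_m)² = 223.6343  ⇒  Var(R_m) = 223.6343 / 6 = 37.2724
β = Cov / Var(R_m) = 68.0060 / 37.2724 = 1.8246
MRP = 5.82% − 0.93% = 4.89%
E(R) = R_f + β × MRP = 0.93% + 1.8246 × 4.89% = 9.85%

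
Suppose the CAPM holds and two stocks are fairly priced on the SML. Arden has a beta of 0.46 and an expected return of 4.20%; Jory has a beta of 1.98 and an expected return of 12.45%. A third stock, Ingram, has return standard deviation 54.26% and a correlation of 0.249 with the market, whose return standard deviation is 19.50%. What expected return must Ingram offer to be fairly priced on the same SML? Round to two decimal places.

5.46%

MRP = (12.45% − 4.20%) / (1.98 − 0.46) = 5.4276%
R_f = 4.20% − 0.46 × 5.4276% = 1.7033%
β_Ingram = ρ·σ_i/σ_m = 0.249 × 54.26 / 19.50 = 0.6929
E(R_Ingram) = R_f + β × MRP = 1.7033% + 0.6929 × 5.4276% = 5.46%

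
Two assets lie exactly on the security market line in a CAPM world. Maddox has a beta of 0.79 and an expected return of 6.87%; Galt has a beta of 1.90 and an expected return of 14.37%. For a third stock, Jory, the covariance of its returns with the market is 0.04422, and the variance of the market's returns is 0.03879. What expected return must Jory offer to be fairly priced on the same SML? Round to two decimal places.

9.23%

MRP = (14.37% − 6.87%) / (1.90 − 0.79) = 6.7568%
R_f = 6.87% − 0.79 × 6.7568% = 1.5321%
β_Jory = Cov / Var(R_m) = 0.04422 / 0.03879 = 1.1400
E(R_Jory) = R_f + β × MRP = 1.5321% + 1.1400 × 6.7568% = 9.23%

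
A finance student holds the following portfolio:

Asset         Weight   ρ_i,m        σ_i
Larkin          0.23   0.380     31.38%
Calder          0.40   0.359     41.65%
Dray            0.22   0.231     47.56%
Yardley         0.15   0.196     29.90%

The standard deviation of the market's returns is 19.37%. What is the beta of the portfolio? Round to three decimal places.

β_Larkin = 0.380 × 31.38% / 19.37% = 0.6156
β_Calder = 0.359 × 41.65% / 19.37% = 0.7719
β_Dray = 0.231 × 47.56% / 19.37% = 0.5672
β_Yardley = 0.196 × 29.90% / 19.37% = 0.3026
β_P = Σ w_i β_i = 0.23×0.6156 + 0.40×0.7719 + 0.22×0.5672 + 0.15×0.3026 = 0.6205

0.621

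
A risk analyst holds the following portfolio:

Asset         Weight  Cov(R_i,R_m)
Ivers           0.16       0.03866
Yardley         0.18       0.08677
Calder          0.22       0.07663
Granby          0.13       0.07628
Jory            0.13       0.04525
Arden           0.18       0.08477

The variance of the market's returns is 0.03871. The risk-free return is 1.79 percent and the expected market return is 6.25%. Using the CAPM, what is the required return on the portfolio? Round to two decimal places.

9.82%

β_Ivers = 0.03866 / 0.03871 = 0.9987
β_Yardley = 0.08677 / 0.03871 = 2.2415
β_Calder = 0.07663 / 0.03871 = 1.9796
β_Granby = 0.07628 / 0.03871 = 1.9706
β_Jory = 0.04525 / 0.03871 = 1.1689
β_Arden = 0.08477 / 0.03871 = 2.1899
β_P = Σ w_i β_i = 0.16×0.9987 + 0.18×2.2415 + 0.22×1.9796 + 0.13×1.9706 + 0.13×1.1689 + 0.18×2.1899 = 1.8011
MRP = 6.25% − 1.79% = 4.46%
E(R_P) = R_f + β_P × MRP = 1.79% + 1.8011 × 4.46% = 9.82%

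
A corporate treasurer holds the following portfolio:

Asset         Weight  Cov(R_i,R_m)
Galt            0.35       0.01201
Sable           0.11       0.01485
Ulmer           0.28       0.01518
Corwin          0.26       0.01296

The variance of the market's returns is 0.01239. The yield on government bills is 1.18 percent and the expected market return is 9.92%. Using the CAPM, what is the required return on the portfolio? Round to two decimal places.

β_Galt = 0.01201 / 0.01239 = 0.9693
β_Sable = 0.01485 / 0.01239 = 1.1985
β_Ulmer = 0.01518 / 0.01239 = 1.2252
β_Corwin = 0.01296 / 0.01239 = 1.0460
β_P = Σ w_i β_i = 0.35×0.9693 + 0.11×1.1985 + 0.28×1.2252 + 0.26×1.0460 = 1.0861
MRP = 9.92% − 1.18% = 8.74%
E(R_P) = R_f + β_P × MRP = 1.18% + 1.0861 × 8.74% = 10.67%

10.67%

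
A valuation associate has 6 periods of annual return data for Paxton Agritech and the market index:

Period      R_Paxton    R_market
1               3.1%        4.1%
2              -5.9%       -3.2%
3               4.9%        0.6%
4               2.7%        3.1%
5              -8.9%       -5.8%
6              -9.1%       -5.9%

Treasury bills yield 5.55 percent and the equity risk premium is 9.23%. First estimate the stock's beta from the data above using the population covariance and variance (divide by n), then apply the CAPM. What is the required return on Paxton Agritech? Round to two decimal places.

18.16%

Mean R_i = (3.1 − 5.9 + 4.9 + 2.7 − 8.9 − 9.1) / 6 = -2.2000%
Mean R_m = (4.1 − 3.2 + 0.6 + 3.1 − 5.8 − 5.9) / 6 = -1.1833%
Σ(R_i − R̄_i)(R_m − R̄_m) = 132.5900  ⇒  Cov = 132.5900 / 6 = 22.0983
Σ(R_m − R̄_m)² = 97.0683  ⇒  Var(R_m) = 97.0683 / 6 = 16.1781
β = Cov / Var(R_m) = 22.0983 / 16.1781 = 1.3659
E(R) = R_f + β × MRP = 5.55% + 1.3659 × 9.23% = 18.16%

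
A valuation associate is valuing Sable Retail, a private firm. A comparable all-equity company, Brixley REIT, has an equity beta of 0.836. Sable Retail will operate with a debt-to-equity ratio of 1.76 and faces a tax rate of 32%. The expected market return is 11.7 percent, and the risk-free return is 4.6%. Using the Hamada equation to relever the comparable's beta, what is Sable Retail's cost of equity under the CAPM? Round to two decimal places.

β_L = β_U × [1 + (1 − t)(D/E)] = 0.836 × [1 + (1 − 0.32) × 1.76]
    = 0.836 × [1 + 0.68 × 1.76] = 0.836 × 2.1968 = 1.8365
MRP = 11.7% − 4.6% = 7.10%
E(R) = R_f + β_L × MRP = 4.6% + 1.8365 × 7.1% = 17.64%

17.64%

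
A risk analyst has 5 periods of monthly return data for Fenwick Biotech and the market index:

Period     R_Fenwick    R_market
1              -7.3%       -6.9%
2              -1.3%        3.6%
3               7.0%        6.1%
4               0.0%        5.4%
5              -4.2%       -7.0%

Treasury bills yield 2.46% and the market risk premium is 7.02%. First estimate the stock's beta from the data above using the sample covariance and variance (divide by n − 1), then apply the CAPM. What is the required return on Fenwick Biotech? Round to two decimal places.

7.22%

Mean R_i = (-7.3 − 1.3 + 7.0 + 0.0 − 4.2) / 5 = -1.1600%
Mean R_m = (-6.9 + 3.6 + 6.1 + 5.4 − 7.0) / 5 = 0.2400%
Σ(R_i − R̄_i)(R_m − R̄_m) = 119.1820  ⇒  Cov = 119.1820 / 4 = 29.7955
Σ(R_m − R̄_m)² = 175.6520  ⇒  Var(R_m) = 175.6520 / 4 = 43.9130
β = Cov / Var(R_m) = 29.7955 / 43.9130 = 0.6785
E(R) = R_f + β × MRP = 2.46% + 0.6785 × 7.02% = 7.22%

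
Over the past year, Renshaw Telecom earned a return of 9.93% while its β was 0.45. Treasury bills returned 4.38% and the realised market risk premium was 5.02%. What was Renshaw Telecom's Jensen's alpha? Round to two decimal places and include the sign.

+3.29%

CAPM benchmark = R_f + β(R_m − R_f) = 4.38% + 0.45 × 5.02% = 6.6390%
α = actual − benchmark = 9.93% − 6.6390% = +3.29%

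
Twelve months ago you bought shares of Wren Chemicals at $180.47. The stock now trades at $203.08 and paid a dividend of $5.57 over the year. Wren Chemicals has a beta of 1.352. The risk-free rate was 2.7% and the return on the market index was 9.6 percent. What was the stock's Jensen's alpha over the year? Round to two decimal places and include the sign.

+3.59%

Realised HPR = (P1 + D1 − P0) / P0 = (203.08 + 5.57 − 180.47) / 180.47 = 28.18 / 180.47 = 15.6148%
MRP = 9.6% − 2.7% = 6.90%
CAPM required = R_f + β·MRP = 2.7% + 1.352 × 6.9% = 12.0288%
α = realised − required = 15.6148% − 12.0288% = +3.59%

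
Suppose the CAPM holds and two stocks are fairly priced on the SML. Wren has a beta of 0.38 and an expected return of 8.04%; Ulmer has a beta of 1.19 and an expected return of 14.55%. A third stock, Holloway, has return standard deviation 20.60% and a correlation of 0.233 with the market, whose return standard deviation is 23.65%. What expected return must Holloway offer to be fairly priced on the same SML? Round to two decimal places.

MRP = (14.55% − 8.04%) / (1.19 − 0.38) = 8.0370%
R_f = 8.04% − 0.38 × 8.0370% = 4.9859%
β_Holloway = ρ·σ_i/σ_m = 0.233 × 20.60 / 23.65 = 0.2030
E(R_Holloway) = R_f + β × MRP = 4.9859% + 0.2030 × 8.0370% = 6.62%

6.62%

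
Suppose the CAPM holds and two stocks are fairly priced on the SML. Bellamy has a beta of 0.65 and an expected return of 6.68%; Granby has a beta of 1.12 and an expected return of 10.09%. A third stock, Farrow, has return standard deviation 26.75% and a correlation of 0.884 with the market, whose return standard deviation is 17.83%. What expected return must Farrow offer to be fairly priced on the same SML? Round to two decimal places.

11.59%

MRP = (10.09% − 6.68%) / (1.12 − 0.65) = 7.2553%
R_f = 6.68% − 0.65 × 7.2553% = 1.9641%
β_Farrow = ρ·σ_i/σ_m = 0.884 × 26.75 / 17.83 = 1.3262
E(R_Farrow) = R_f + β × MRP = 1.9641% + 1.3262 × 7.2553% = 11.59%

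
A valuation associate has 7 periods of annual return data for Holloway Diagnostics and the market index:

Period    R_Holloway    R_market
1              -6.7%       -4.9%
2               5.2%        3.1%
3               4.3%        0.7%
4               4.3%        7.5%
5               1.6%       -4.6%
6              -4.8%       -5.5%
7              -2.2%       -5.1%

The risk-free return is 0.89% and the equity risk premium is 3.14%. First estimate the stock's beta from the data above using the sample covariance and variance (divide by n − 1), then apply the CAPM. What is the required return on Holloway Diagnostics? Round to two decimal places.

3.23%

Mean R_i = (-6.7 + 5.2 + 4.3 + 4.3 + 1.6 − 4.8 − 2.2) / 7 = 0.2429%
Mean R_m = (-4.9 + 3.1 + 0.7 + 7.5 − 4.6 − 5.5 − 5.1) / 7 = -1.2571%
Σ(R_i − R̄_i)(R_m − R̄_m) = 116.6071  ⇒  Cov = 116.6071 / 6 = 19.4345
Σ(R_m − R̄_m)² = 156.7171  ⇒  Var(R_m) = 156.7171 / 6 = 26.1195
β = Cov / Var(R_m) = 19.4345 / 26.1195 = 0.7441
E(R) = R_f + β × MRP = 0.89% + 0.7441 × 3.14% = 3.23%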